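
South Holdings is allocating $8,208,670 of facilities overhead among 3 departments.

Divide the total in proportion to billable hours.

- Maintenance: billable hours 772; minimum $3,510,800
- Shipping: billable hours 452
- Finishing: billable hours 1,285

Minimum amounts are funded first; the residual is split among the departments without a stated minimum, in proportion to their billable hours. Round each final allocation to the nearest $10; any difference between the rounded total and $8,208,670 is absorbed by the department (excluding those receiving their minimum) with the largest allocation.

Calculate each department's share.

Maintenance: $3,510,800 | Shipping: $1,222,470 | Finishing: $3,475,400

Fund the minimums — Maintenance $3,510,800. Residual $4,697,870.
Residual split over remaining billable hours 1,737: Shipping 1,222,473.94 → $1,222,470; Finishing 3,475,396.06 → $3,475,400.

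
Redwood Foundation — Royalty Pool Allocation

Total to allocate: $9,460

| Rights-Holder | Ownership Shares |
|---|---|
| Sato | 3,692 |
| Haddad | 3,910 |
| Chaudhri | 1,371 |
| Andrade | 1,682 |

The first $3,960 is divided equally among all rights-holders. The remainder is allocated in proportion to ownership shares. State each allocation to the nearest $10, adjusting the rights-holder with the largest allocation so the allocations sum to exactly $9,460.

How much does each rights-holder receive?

First tranche $3,960 split equally: $990 each.
Remainder $5,500 by ownership shares (total 10,655): Sato 1,905.77 → $1,910; Haddad 2,018.30 → $2,020; Chaudhri 707.70 → $710; Andrade 868.23 → $870.
Rounding difference −$10 on remainder applied to Haddad.
Totals: Sato $990 + $1,910 = $2,900; Haddad $990 + $2,010 = $3,000; Chaudhri $990 + $710 = $1,700; Andrade $990 + $870 = $1,860.

Sato: $2,900 · Haddad: $3,000 · Chaudhri: $1,700 · Andrade: $1,860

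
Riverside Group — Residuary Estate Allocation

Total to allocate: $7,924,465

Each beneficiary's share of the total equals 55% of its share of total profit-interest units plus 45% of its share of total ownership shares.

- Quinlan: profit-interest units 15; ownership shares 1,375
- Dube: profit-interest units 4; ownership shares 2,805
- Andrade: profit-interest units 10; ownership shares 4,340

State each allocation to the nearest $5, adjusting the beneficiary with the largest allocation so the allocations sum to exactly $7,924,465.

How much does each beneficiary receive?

Quinlan: $2,829,875 | Dube: $1,775,185 | Andrade: $3,319,405

Profit-interest units total 29; ownership shares total 8,520.
Blended shares (55% profit-interest units + 45% ownership shares): Quinlan 0.3571; Dube 0.2240; Andrade 0.4189.
Raw shares: Quinlan 2,829,873.98; Dube 1,775,186.96; Andrade 3,319,404.06.
After rounding ($5): Quinlan $2,829,875; Dube $1,775,185; Andrade $3,319,405. Sum = $7,924,465.
Sum already equals the total — no adjustment.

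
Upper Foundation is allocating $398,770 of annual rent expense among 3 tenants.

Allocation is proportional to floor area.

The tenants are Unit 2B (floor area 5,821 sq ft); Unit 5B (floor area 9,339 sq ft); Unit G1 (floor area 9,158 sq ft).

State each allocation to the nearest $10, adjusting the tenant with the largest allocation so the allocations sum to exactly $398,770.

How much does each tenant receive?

Unit 2B: $95,450; Unit 5B: $153,150; Unit G1: $150,170

Total floor area = 24,318.
Proportional shares: Unit 2B 5,821/24,318 × $398,770 = 95,453.58; Unit 5B 9,339/24,318 × $398,770 = 153,142.24; Unit G1 9,158/24,318 × $398,770 = 150,174.18.
After rounding ($10): Unit 2B $95,450; Unit 5B $153,140; Unit G1 $150,170. Sum = $398,760.
Difference $398,770 − $398,760 = +$10 applied to largest allocation (Unit 5B): Unit 5B becomes $153,150.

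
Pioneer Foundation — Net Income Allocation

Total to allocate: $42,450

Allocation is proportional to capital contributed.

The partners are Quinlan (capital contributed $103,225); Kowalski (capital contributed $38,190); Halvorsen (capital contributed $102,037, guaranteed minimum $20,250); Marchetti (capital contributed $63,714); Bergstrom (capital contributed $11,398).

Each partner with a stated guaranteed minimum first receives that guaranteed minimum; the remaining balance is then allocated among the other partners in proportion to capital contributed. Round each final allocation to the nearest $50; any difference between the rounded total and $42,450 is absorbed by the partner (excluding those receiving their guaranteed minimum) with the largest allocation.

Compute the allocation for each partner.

Quinlan: $10,600 | Kowalski: $3,900 | Halvorsen: $20,250 | Marchetti: $6,550 | Bergstrom: $1,150

Fund the minimums — Halvorsen $20,250. Remaining pool $22,200.
Remaining pool split over remaining capital contributed 216,527: Quinlan 10,583.41 → $10,600; Kowalski 3,915.53 → $3,900; Marchetti 6,532.45 → $6,550; Bergstrom 1,168.61 → $1,150.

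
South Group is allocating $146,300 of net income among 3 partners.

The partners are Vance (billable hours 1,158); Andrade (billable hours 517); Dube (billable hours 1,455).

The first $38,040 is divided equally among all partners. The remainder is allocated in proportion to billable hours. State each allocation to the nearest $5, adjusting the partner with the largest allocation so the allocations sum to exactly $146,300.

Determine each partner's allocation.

Vance: $52,735; Andrade: $30,560; Dube: $63,005

$38,040 shared equally gives $12,680 per partner.
Remainder $108,260 by billable hours (total 3,130): Vance 40,052.74 → $40,055; Andrade 17,881.92 → $17,880; Dube 50,325.34 → $50,325.
Totals: Vance $12,680 + $40,055 = $52,735; Andrade $12,680 + $17,880 = $30,560; Dube $12,680 + $50,325 = $63,005.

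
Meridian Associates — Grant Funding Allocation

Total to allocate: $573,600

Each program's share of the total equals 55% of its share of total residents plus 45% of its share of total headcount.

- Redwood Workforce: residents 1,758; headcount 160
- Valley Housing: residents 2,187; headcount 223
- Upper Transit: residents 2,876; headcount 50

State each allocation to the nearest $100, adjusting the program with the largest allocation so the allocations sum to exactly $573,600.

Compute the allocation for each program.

Residents total 6,821; headcount total 433.
Blended shares (55% residents + 45% headcount): Redwood Workforce 0.3080; Valley Housing 0.4081; Upper Transit 0.2839.
Pro-rata amounts: Redwood Workforce 176,688.97; Valley Housing 234,086.34; Upper Transit 162,824.69.
At nearest $100: Redwood Workforce $176,700; Valley Housing $234,100; Upper Transit $162,800. Sum = $573,600.
Sum already equals the total — no adjustment.

Redwood Workforce: $176,700 | Valley Housing: $234,100 | Upper Transit: $162,800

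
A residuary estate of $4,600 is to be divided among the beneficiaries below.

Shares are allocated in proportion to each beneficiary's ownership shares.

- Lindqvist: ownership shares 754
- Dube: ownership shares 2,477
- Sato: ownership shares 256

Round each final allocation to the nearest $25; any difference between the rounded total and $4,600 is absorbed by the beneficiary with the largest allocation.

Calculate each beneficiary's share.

Sum of ownership shares: 3,487.
Unrounded shares: Lindqvist 754/3,487 × $4,600 = 994.67; Dube 2,477/3,487 × $4,600 = 3,267.62; Sato 256/3,487 × $4,600 = 337.71.
At nearest $25: Lindqvist $1,000; Dube $3,275; Sato $350. Sum = $4,625.
Difference $4,600 − $4,625 = −$25 applied to largest allocation (Dube): Dube becomes $3,250.

Lindqvist: $1,000 · Dube: $3,250 · Sato: $350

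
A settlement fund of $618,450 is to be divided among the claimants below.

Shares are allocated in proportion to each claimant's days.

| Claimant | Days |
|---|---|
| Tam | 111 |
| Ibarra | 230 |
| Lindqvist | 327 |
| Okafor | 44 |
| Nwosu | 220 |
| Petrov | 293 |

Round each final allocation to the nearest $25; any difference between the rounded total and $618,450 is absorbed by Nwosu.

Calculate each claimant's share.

Tam: $56,050 | Ibarra: $116,125 | Lindqvist: $165,100 | Okafor: $22,225 | Nwosu: $111,025 | Petrov: $147,925

Combined days = 1,225.
Proportional shares: Tam 111/1,225 × $618,450 = 56,039.14; Ibarra 230/1,225 × $618,450 = 116,117.14; Lindqvist 327/1,225 × $618,450 = 165,088.29; Okafor 44/1,225 × $618,450 = 22,213.71; Nwosu 220/1,225 × $618,450 = 111,068.57; Petrov 293/1,225 × $618,450 = 147,923.14.
At nearest $25: Tam $56,050; Ibarra $116,125; Lindqvist $165,100; Okafor $22,225; Nwosu $111,075; Petrov $147,925. Sum = $618,500.
Difference $618,450 − $618,500 = −$50 applied to Nwosu: Nwosu becomes $111,025.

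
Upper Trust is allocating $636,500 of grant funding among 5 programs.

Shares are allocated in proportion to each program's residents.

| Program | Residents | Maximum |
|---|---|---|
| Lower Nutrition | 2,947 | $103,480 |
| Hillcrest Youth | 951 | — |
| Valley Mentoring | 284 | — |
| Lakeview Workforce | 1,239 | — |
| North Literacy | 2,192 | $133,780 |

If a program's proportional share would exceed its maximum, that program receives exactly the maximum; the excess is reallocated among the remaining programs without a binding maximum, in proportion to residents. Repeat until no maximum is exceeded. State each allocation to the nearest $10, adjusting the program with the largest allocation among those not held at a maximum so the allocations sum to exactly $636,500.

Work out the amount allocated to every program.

Residents total: 7,613.
Pro-rata shares before constraints: Lower Nutrition 246,389.79; Hillcrest Youth 79,510.25; Valley Mentoring 23,744.38; Lakeview Workforce 103,589.06; North Literacy 183,266.52.
Held at cap: Lower Nutrition ($103,480), North Literacy ($133,780); residual $399,240 reallocated over remaining residents 2,474.
Shares after redistribution: Hillcrest Youth 153,466.95 → $153,470; Valley Mentoring 45,830.30 → $45,830; Lakeview Workforce 199,942.75 → $199,940.

Lower Nutrition: $103,480 · Hillcrest Youth: $153,470 · Valley Mentoring: $45,830 · Lakeview Workforce: $199,940 · North Literacy: $133,780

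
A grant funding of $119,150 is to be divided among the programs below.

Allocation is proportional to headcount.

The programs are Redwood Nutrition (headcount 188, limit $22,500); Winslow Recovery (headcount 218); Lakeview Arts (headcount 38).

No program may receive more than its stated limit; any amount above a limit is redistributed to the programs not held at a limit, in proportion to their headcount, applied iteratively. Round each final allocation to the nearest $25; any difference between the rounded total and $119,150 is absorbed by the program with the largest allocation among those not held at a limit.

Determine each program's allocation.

Total headcount = 444.
Pro-rata shares before constraints: Redwood Nutrition 50,450.90; Winslow Recovery 58,501.58; Lakeview Arts 10,197.52.
Held at cap: Redwood Nutrition ($22,500); balance $96,650 reallocated over remaining headcount 256.
Shares after redistribution: Winslow Recovery 82,303.52 → $82,300; Lakeview Arts 14,346.48 → $14,350.

Redwood Nutrition: $22,500; Winslow Recovery: $82,300; Lakeview Arts: $14,350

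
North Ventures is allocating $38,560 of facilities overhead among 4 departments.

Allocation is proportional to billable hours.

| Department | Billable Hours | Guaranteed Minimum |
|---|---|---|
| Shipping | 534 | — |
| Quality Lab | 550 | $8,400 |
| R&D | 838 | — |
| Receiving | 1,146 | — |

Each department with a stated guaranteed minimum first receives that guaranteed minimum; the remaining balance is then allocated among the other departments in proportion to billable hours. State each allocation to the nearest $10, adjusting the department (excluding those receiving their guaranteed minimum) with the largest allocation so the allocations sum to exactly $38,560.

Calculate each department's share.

Fund the minimums — Quality Lab $8,400. Balance $30,160.
Balance split over remaining billable hours 2,518: Shipping 6,396.12 → $6,400; R&D 10,037.36 → $10,040; Receiving 13,726.51 → $13,730.
Rounding difference −$10 applied to Receiving → $13,720.

Shipping: $6,400 · Quality Lab: $8,400 · R&D: $10,040 · Receiving: $13,720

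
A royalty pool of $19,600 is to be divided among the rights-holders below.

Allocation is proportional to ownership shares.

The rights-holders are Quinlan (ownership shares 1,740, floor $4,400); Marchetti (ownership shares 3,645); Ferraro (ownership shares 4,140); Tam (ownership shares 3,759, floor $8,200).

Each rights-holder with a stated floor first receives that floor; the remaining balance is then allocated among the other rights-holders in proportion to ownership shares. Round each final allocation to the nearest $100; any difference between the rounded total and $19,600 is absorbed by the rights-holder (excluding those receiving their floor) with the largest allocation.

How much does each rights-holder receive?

Minimums first: Quinlan $4,400; Tam $8,200. Balance $7,000.
Balance split over remaining ownership shares 7,785: Marchetti 3,277.46 → $3,300; Ferraro 3,722.54 → $3,700.

Quinlan: $4,400; Marchetti: $3,300; Ferraro: $3,700; Tam: $8,200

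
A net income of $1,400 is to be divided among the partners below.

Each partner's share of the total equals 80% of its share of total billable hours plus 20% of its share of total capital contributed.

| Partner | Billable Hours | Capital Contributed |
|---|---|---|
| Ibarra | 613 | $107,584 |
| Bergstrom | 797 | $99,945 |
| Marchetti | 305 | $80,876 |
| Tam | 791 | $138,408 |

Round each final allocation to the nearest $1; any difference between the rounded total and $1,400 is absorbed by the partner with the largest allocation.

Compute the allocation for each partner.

Totals — billable hours 2,506, capital contributed 426,813.
Combined weights (80% billable hours + 20% capital contributed): Ibarra 0.2461; Bergstrom 0.3013; Marchetti 0.1353; Tam 0.3174.
Proportional shares: Ibarra 344.54; Bergstrom 421.77; Marchetti 189.37; Tam 444.32.
Rounded to nearest $1: Ibarra $345; Bergstrom $422; Marchetti $189; Tam $444. Sum = $1,400.
No rounding difference to absorb.

Ibarra: $345; Bergstrom: $422; Marchetti: $189; Tam: $444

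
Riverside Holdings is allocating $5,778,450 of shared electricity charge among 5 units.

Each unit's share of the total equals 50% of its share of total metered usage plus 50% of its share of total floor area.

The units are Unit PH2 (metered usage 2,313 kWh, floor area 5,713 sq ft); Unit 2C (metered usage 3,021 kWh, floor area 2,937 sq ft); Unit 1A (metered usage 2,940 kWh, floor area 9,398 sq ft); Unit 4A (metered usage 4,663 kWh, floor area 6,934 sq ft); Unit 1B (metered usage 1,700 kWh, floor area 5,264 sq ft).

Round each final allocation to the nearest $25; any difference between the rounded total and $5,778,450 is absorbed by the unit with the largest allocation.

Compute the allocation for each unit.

Unit PH2: $1,002,300 · Unit 2C: $876,875 · Unit 1A: $1,478,075 · Unit 4A: $1,582,800 · Unit 1B: $838,400

Totals — metered usage 14,637, floor area 30,246.
Composite weights (50% metered usage + 50% floor area): Unit PH2 0.1735; Unit 2C 0.1517; Unit 1A 0.2558; Unit 4A 0.2739; Unit 1B 0.1451.
Unrounded shares: Unit PH2 1,002,297.19; Unit 2C 876,875.46; Unit 1A 1,478,068.58; Unit 4A 1,582,803.17; Unit 1B 838,405.60.
At nearest $25: Unit PH2 $1,002,300; Unit 2C $876,875; Unit 1A $1,478,075; Unit 4A $1,582,800; Unit 1B $838,400. Sum = $5,778,450.
Sum already equals the total — no adjustment.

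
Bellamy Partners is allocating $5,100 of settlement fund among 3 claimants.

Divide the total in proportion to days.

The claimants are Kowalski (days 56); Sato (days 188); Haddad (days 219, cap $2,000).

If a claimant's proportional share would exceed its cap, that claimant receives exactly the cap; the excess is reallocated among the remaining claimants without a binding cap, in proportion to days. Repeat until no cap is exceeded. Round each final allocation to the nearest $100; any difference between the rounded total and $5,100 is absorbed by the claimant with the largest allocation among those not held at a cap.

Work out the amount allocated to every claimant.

Sum of days: 463.
Unconstrained shares: Kowalski 616.85; Sato 2,070.84; Haddad 2,412.31.
Capped: Haddad ($2,000); residual $3,100 reallocated over remaining days 244.
Remaining shares: Kowalski 711.48 → $700; Sato 2,388.52 → $2,400.

Kowalski: $700 · Sato: $2,400 · Haddad: $2,000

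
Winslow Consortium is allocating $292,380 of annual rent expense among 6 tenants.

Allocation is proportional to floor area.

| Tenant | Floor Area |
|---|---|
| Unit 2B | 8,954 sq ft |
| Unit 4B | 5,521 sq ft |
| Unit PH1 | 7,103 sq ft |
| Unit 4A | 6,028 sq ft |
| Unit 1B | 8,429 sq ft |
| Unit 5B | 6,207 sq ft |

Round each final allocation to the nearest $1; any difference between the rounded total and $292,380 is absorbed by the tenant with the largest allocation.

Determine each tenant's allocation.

Unit 2B: $61,975 · Unit 4B: $38,214 · Unit PH1: $49,164 · Unit 4A: $41,723 · Unit 1B: $58,342 · Unit 5B: $42,962

Sum of floor area: 42,242.
Raw shares: Unit 2B 8,954/42,242 × $292,380 = 61,975.53; Unit 4B 5,521/42,242 × $292,380 = 38,213.86; Unit PH1 7,103/42,242 × $292,380 = 49,163.75; Unit 4A 6,028/42,242 × $292,380 = 41,723.09; Unit 1B 8,429/42,242 × $292,380 = 58,341.72; Unit 5B 6,207/42,242 × $292,380 = 42,962.04.
After rounding ($1): Unit 2B $61,976; Unit 4B $38,214; Unit PH1 $49,164; Unit 4A $41,723; Unit 1B $58,342; Unit 5B $42,962. Sum = $292,381.
Difference $292,380 − $292,381 = −$1 applied to largest allocation (Unit 2B): Unit 2B becomes $61,975.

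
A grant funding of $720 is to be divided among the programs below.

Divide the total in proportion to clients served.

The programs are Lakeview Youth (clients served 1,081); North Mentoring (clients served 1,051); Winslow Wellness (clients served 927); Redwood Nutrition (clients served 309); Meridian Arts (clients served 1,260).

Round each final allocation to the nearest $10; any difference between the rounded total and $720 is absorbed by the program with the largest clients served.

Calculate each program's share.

Sum of clients served: 1,081 + 1,051 + 927 + 309 + 1,260 = 4,628.
Raw shares: Lakeview Youth 168.18; North Mentoring 163.51; Winslow Wellness 144.22; Redwood Nutrition 48.07; Meridian Arts 196.02.
Rounded to nearest $10: Lakeview Youth $170; North Mentoring $160; Winslow Wellness $140; Redwood Nutrition $50; Meridian Arts $200. Sum = $720.
Rounded total matches; no reconciliation needed.

Lakeview Youth: $170 · North Mentoring: $160 · Winslow Wellness: $140 · Redwood Nutrition: $50 · Meridian Arts: $200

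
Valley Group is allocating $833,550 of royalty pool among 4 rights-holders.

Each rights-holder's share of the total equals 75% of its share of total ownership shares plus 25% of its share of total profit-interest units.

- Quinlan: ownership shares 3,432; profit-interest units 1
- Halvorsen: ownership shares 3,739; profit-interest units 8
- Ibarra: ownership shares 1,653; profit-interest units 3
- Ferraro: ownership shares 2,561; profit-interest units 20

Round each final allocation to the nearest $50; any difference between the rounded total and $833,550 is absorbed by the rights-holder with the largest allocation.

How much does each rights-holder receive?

Totals — ownership shares 11,385, profit-interest units 32.
Composite weights (75% ownership shares + 25% profit-interest units): Quinlan 0.2339; Halvorsen 0.3088; Ibarra 0.1323; Ferraro 0.3250.
Pro-rata amounts: Quinlan 194,966.89; Halvorsen 257,409.36; Ibarra 110,304.32; Ferraro 270,869.43.
After rounding ($50): Quinlan $194,950; Halvorsen $257,400; Ibarra $110,300; Ferraro $270,850. Sum = $833,500.
Difference $833,550 − $833,500 = +$50 applied to largest allocation (Ferraro): Ferraro becomes $270,900.

Quinlan: $194,950 | Halvorsen: $257,400 | Ibarra: $110,300 | Ferraro: $270,900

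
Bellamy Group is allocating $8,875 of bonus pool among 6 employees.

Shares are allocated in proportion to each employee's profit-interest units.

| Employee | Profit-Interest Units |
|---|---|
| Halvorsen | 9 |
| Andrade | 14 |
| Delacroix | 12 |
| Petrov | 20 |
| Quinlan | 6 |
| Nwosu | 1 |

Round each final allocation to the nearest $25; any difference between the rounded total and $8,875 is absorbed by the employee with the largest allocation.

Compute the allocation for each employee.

Combined profit-interest units = 62.
Unrounded shares: Halvorsen 9/62 × $8,875 = 1,288.31; Andrade 14/62 × $8,875 = 2,004.03; Delacroix 12/62 × $8,875 = 1,717.74; Petrov 20/62 × $8,875 = 2,862.90; Quinlan 6/62 × $8,875 = 858.87; Nwosu 1/62 × $8,875 = 143.15.
At nearest $25: Halvorsen $1,300; Andrade $2,000; Delacroix $1,725; Petrov $2,875; Quinlan $850; Nwosu $150. Sum = $8,900.
Difference $8,875 − $8,900 = −$25 applied to largest allocation (Petrov): Petrov becomes $2,850.

Halvorsen: $1,300 · Andrade: $2,000 · Delacroix: $1,725 · Petrov: $2,850 · Quinlan: $850 · Nwosu: $150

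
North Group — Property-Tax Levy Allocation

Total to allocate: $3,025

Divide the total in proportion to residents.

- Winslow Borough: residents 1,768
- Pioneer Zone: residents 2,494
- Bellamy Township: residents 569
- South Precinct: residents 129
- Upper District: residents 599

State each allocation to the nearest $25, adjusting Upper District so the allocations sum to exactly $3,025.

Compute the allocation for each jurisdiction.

Sum of residents: 5,559.
Pro-rata amounts: Winslow Borough 1,768/5,559 × $3,025 = 962.08; Pioneer Zone 2,494/5,559 × $3,025 = 1,357.14; Bellamy Township 569/5,559 × $3,025 = 309.63; South Precinct 129/5,559 × $3,025 = 70.20; Upper District 599/5,559 × $3,025 = 325.95.
After rounding ($25): Winslow Borough $950; Pioneer Zone $1,350; Bellamy Township $300; South Precinct $75; Upper District $325. Sum = $3,000.
Difference $3,025 − $3,000 = +$25 applied to Upper District: Upper District becomes $350.

Winslow Borough: $950 · Pioneer Zone: $1,350 · Bellamy Township: $300 · South Precinct: $75 · Upper District: $350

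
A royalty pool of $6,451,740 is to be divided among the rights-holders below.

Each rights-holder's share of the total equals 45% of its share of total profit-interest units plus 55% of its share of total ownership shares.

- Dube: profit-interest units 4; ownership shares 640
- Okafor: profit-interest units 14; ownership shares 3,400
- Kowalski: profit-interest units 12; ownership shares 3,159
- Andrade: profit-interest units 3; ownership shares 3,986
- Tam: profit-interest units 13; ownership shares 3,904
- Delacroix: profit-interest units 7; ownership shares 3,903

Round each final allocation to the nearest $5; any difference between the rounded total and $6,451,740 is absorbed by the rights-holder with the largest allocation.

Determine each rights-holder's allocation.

Dube: $338,695; Okafor: $1,402,160; Kowalski: $1,247,575; Andrade: $909,080; Tam: $1,441,545; Delacroix: $1,112,685

Totals — profit-interest units 53, ownership shares 18,992.
Composite weights (45% profit-interest units + 55% ownership shares): Dube 0.0525; Okafor 0.2173; Kowalski 0.1934; Andrade 0.1409; Tam 0.2234; Delacroix 0.1725.
Proportional shares: Dube 338,693.02; Okafor 1,402,159.46; Kowalski 1,247,573.28; Andrade 909,079.28; Tam 1,441,547.68; Delacroix 1,112,687.29.
After rounding ($5): Dube $338,695; Okafor $1,402,160; Kowalski $1,247,575; Andrade $909,080; Tam $1,441,550; Delacroix $1,112,685. Sum = $6,451,745.
Difference $6,451,740 − $6,451,745 = −$5 applied to largest allocation (Tam): Tam becomes $1,441,545.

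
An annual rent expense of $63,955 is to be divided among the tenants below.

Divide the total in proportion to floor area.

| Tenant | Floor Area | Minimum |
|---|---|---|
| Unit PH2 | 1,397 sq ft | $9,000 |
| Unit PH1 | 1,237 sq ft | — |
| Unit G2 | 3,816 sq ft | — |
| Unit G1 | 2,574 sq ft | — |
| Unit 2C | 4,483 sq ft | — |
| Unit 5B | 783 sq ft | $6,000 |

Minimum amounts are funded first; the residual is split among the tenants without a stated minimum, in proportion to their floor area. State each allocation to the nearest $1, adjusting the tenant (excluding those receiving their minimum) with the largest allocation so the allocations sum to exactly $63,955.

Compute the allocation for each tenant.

Unit PH2: $9,000; Unit PH1: $5,001; Unit G2: $15,426; Unit G1: $10,405; Unit 2C: $18,123; Unit 5B: $6,000

Fund the minimums — Unit PH2 $9,000; Unit 5B $6,000. Balance $48,955.
Balance split over remaining floor area 12,110: Unit PH1 5,000.61 → $5,001; Unit G2 15,426.28 → $15,426; Unit G1 10,405.46 → $10,405; Unit 2C 18,122.65 → $18,123.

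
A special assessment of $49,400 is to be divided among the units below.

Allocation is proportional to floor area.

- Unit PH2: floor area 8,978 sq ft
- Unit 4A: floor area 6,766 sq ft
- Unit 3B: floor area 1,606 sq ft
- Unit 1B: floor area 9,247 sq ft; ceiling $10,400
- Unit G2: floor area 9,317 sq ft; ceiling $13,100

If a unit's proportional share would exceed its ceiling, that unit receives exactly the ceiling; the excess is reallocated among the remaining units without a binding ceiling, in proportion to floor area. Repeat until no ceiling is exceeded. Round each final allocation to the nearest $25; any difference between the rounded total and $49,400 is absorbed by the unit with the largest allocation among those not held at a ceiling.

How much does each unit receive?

Unit PH2: $13,400 | Unit 4A: $10,100 | Unit 3B: $2,400 | Unit 1B: $10,400 | Unit G2: $13,100

Sum of floor area: 35,914.
Unconstrained shares: Unit PH2 12,349.31; Unit 4A 9,306.69; Unit 3B 2,209.07; Unit 1B 12,719.32; Unit G2 12,815.61.
Capped: Unit 1B ($10,400); remaining pool $39,000 reallocated over remaining floor area 26,667.
Capped: Unit G2 ($13,100); remaining pool $25,900 reallocated over remaining floor area 17,350.
Remaining shares: Unit PH2 13,402.32 → $13,400; Unit 4A 10,100.25 → $10,100; Unit 3B 2,397.43 → $2,400.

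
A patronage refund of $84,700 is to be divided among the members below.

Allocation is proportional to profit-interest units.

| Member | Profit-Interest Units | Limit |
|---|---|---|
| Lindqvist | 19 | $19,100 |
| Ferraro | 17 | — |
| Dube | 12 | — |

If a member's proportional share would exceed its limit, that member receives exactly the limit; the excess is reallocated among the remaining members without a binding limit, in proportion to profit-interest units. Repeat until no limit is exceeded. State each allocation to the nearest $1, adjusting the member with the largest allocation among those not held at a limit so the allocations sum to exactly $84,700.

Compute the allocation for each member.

Lindqvist: $19,100; Ferraro: $38,455; Dube: $27,145

Total profit-interest units = 48.
Pro-rata shares before constraints: Lindqvist 33,527.08; Ferraro 29,997.92; Dube 21,175.00.
Cap binds for Lindqvist ($19,100); remaining pool $65,600 reallocated over remaining profit-interest units 29.
Remaining shares: Ferraro 38,455.17 → $38,455; Dube 27,144.83 → $27,145.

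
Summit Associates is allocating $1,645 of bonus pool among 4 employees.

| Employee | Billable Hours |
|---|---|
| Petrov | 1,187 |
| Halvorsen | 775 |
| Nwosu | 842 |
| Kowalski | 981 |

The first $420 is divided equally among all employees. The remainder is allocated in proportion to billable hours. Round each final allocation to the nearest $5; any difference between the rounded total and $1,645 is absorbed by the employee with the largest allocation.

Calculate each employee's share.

Equal tier: $420 ÷ 4 = $105 apiece.
Remainder $1,225 by billable hours (total 3,785): Petrov 384.17 → $385; Halvorsen 250.83 → $250; Nwosu 272.51 → $275; Kowalski 317.497 → $315.
Totals: Petrov $105 + $385 = $490; Halvorsen $105 + $250 = $355; Nwosu $105 + $275 = $380; Kowalski $105 + $315 = $420.

Petrov: $490 | Halvorsen: $355 | Nwosu: $380 | Kowalski: $420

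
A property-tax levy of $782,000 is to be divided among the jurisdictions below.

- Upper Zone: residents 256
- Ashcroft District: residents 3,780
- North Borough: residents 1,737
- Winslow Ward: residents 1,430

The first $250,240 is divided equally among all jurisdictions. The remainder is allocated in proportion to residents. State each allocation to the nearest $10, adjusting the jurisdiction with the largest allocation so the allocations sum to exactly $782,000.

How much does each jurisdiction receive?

Upper Zone: $81,460 | Ashcroft District: $341,620 | North Borough: $190,790 | Winslow Ward: $168,130

Equal tier: $250,240 ÷ 4 = $62,560 apiece.
Remainder $531,760 by residents (total 7,203): Upper Zone 18,899.15 → $18,900; Ashcroft District 279,057.73 → $279,060; North Borough 128,233.67 → $128,230; Winslow Ward 105,569.46 → $105,570.
Totals: Upper Zone $62,560 + $18,900 = $81,460; Ashcroft District $62,560 + $279,060 = $341,620; North Borough $62,560 + $128,230 = $190,790; Winslow Ward $62,560 + $105,570 = $168,130.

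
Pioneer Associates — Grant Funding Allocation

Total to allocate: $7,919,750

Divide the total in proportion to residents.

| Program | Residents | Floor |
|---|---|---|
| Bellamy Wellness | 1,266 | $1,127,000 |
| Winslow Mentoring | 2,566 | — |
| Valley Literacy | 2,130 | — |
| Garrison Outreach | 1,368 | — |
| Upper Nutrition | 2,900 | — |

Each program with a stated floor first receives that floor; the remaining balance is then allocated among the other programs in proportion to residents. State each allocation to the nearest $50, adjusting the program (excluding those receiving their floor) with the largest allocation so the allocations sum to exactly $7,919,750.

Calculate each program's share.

Bellamy Wellness: $1,127,000; Winslow Mentoring: $1,944,450; Valley Literacy: $1,614,050; Garrison Outreach: $1,036,650; Upper Nutrition: $2,197,600

Minimums first: Bellamy Wellness $1,127,000. Remaining pool $6,792,750.
Remaining pool split over remaining residents 8,964: Winslow Mentoring 1,944,466.37 → $1,944,450; Valley Literacy 1,614,073.80 → $1,614,050; Garrison Outreach 1,036,644.58 → $1,036,650; Upper Nutrition 2,197,565.26 → $2,197,550.
Rounding difference +$50 applied to Upper Nutrition → $2,197,600.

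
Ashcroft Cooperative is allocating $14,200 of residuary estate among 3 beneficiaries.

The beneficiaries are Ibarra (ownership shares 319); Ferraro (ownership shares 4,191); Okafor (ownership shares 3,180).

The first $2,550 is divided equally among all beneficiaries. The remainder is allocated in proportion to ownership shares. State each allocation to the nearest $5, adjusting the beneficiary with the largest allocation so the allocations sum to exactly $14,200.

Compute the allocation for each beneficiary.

$2,550 shared equally gives $850 per beneficiary.
Remainder $11,650 by ownership shares (total 7,690): Ibarra 483.27 → $485; Ferraro 6,349.17 → $6,350; Okafor 4,817.56 → $4,820.
Rounding difference −$5 on remainder applied to Ferraro.
Totals: Ibarra $850 + $485 = $1,335; Ferraro $850 + $6,345 = $7,195; Okafor $850 + $4,820 = $5,670.

Ibarra: $1,335 · Ferraro: $7,195 · Okafor: $5,670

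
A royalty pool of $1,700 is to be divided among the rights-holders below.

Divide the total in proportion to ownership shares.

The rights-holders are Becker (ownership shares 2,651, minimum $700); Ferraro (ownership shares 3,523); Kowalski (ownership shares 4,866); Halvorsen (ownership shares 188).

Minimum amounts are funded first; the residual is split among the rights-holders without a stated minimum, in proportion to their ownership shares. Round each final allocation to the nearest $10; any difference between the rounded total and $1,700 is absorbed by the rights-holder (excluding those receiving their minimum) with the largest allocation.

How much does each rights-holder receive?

Guaranteed amounts: Becker $700. Balance $1,000.
Balance split over remaining ownership shares 8,577: Ferraro 410.75 → $410; Kowalski 567.33 → $570; Halvorsen 21.92 → $20.

Becker: $700 | Ferraro: $410 | Kowalski: $570 | Halvorsen: $20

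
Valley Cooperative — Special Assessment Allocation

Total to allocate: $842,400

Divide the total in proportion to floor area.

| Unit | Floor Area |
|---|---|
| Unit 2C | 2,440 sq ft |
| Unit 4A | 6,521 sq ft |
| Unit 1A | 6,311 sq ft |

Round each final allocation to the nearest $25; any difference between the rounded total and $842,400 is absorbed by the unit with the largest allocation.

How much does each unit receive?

Combined floor area = 15,272.
Raw shares: Unit 2C 2,440/15,272 × $842,400 = 134,589.84; Unit 4A 6,521/15,272 × $842,400 = 359,696.86; Unit 1A 6,311/15,272 × $842,400 = 348,113.31.
After rounding ($25): Unit 2C $134,600; Unit 4A $359,700; Unit 1A $348,125. Sum = $842,425.
Difference $842,400 − $842,425 = −$25 applied to largest allocation (Unit 4A): Unit 4A becomes $359,675.

Unit 2C: $134,600 · Unit 4A: $359,675 · Unit 1A: $348,125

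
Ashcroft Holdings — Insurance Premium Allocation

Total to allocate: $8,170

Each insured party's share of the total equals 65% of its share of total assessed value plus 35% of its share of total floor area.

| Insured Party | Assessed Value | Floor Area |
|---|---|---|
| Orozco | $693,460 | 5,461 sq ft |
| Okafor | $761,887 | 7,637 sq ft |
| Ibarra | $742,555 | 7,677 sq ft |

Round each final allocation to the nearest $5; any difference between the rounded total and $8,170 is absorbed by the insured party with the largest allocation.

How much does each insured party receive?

Orozco: $2,425 · Okafor: $2,895 · Ibarra: $2,850

Assessed value total 2,197,902; floor area total 20,775.
Combined weights (65% assessed value + 35% floor area): Orozco 0.2971; Okafor 0.3540; Ibarra 0.3489.
Pro-rata amounts: Orozco 2,427.18; Okafor 2,892.01; Ibarra 2,850.81.
After rounding ($5): Orozco $2,425; Okafor $2,890; Ibarra $2,850. Sum = $8,165.
Difference $8,170 − $8,165 = +$5 applied to largest allocation (Okafor): Okafor becomes $2,895.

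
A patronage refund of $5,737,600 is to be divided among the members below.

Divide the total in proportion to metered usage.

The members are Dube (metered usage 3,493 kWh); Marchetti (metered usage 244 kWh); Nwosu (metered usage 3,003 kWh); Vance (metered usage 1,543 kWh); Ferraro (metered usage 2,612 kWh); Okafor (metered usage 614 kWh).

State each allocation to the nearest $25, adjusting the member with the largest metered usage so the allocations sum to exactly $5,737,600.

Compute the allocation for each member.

Total metered usage = 11,509.
Raw shares: Dube 3,493/11,509 × $5,737,600 = 1,741,370.82; Marchetti 244/11,509 × $5,737,600 = 121,641.71; Nwosu 3,003/11,509 × $5,737,600 = 1,497,090.35; Vance 1,543/11,509 × $5,737,600 = 769,234.23; Ferraro 2,612/11,509 × $5,737,600 = 1,302,164.50; Okafor 614/11,509 × $5,737,600 = 306,098.39.
Rounded to nearest $25: Dube $1,741,375; Marchetti $121,650; Nwosu $1,497,100; Vance $769,225; Ferraro $1,302,175; Okafor $306,100. Sum = $5,737,625.
Difference $5,737,600 − $5,737,625 = −$25 applied to largest metered usage (Dube): Dube becomes $1,741,350.

Dube: $1,741,350; Marchetti: $121,650; Nwosu: $1,497,100; Vance: $769,225; Ferraro: $1,302,175; Okafor: $306,100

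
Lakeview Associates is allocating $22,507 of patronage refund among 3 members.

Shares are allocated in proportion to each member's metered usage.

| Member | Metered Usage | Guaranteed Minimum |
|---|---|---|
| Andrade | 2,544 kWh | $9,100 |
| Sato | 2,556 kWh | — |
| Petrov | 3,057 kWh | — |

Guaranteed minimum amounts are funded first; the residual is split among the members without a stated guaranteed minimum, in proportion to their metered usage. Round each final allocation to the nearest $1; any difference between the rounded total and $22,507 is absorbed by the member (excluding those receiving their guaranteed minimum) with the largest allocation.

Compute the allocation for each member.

Guaranteed amounts: Andrade $9,100. Remaining pool $13,407.
Remaining pool split over remaining metered usage 5,613: Sato 6,105.17 → $6,105; Petrov 7,301.83 → $7,302.

Andrade: $9,100; Sato: $6,105; Petrov: $7,302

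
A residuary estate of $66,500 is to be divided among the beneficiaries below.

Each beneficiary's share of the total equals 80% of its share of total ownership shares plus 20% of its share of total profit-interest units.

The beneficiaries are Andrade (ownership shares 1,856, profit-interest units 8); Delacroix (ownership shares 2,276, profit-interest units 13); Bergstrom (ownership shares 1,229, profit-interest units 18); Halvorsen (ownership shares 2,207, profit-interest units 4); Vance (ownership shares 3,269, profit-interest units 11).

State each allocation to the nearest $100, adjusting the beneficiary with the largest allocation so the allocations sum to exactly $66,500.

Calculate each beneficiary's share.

Ownership shares total 10,837; profit-interest units total 54.
Composite weights (80% ownership shares + 20% profit-interest units): Andrade 0.1666; Delacroix 0.2162; Bergstrom 0.1574; Halvorsen 0.1777; Vance 0.2821.
Pro-rata amounts: Andrade 11,081.67; Delacroix 14,374.98; Bergstrom 10,466.63; Halvorsen 11,819.59; Vance 18,757.13.
Rounded to nearest $100: Andrade $11,100; Delacroix $14,400; Bergstrom $10,500; Halvorsen $11,800; Vance $18,800. Sum = $66,600.
Difference $66,500 − $66,600 = −$100 applied to largest allocation (Vance): Vance becomes $18,700.

Andrade: $11,100 · Delacroix: $14,400 · Bergstrom: $10,500 · Halvorsen: $11,800 · Vance: $18,700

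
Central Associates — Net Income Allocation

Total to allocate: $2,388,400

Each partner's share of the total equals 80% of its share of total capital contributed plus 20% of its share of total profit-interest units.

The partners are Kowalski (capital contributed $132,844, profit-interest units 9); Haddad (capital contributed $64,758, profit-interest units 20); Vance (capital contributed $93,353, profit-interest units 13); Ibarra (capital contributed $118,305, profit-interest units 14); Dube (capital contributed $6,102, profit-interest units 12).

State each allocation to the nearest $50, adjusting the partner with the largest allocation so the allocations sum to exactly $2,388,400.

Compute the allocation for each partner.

Capital contributed total 415,362; profit-interest units total 68.
Combined weights (80% capital contributed + 20% profit-interest units): Kowalski 0.2823; Haddad 0.1835; Vance 0.2180; Ibarra 0.2690; Dube 0.0470.
Pro-rata amounts: Kowalski 674,322.28; Haddad 438,389.46; Vance 520,757.29; Ibarra 642,564.49; Dube 112,366.48.
Rounded to nearest $50: Kowalski $674,300; Haddad $438,400; Vance $520,750; Ibarra $642,550; Dube $112,350. Sum = $2,388,350.
Difference $2,388,400 − $2,388,350 = +$50 applied to largest allocation (Kowalski): Kowalski becomes $674,350.

Kowalski: $674,350 · Haddad: $438,400 · Vance: $520,750 · Ibarra: $642,550 · Dube: $112,350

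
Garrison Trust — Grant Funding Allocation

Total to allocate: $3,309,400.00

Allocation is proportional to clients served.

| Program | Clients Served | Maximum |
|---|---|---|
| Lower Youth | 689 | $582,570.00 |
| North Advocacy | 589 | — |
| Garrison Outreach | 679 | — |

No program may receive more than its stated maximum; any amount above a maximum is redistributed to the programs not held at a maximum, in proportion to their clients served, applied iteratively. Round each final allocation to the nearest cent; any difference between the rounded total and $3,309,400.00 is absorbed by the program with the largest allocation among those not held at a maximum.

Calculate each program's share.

Lower Youth: $582,570.00; North Advocacy: $1,266,642.64; Garrison Outreach: $1,460,187.36

Clients served total: 1,957.
Pro-rata shares before constraints: Lower Youth 1,165,138.7839; North Advocacy 996,033.0097; Garrison Outreach 1,148,228.2064.
Capped: Lower Youth ($582,570.00); balance $2,726,830.00 reallocated over remaining clients served 1,268.
Redistributed shares: North Advocacy 1,266,642.6420 → $1,266,642.64; Garrison Outreach 1,460,187.3580 → $1,460,187.36.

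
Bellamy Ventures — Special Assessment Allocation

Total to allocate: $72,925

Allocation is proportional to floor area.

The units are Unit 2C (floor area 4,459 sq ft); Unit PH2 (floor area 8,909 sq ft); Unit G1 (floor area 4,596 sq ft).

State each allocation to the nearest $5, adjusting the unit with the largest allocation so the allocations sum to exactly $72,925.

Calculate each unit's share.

Combined floor area = 17,964.
Pro-rata amounts: Unit 2C 4,459/17,964 × $72,925 = 18,101.35; Unit PH2 8,909/17,964 × $72,925 = 36,166.16; Unit G1 4,596/17,964 × $72,925 = 18,657.498.
Rounded to nearest $5: Unit 2C $18,100; Unit PH2 $36,165; Unit G1 $18,655. Sum = $72,920.
Difference $72,925 − $72,920 = +$5 applied to largest allocation (Unit PH2): Unit PH2 becomes $36,170.

Unit 2C: $18,100; Unit PH2: $36,170; Unit G1: $18,655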